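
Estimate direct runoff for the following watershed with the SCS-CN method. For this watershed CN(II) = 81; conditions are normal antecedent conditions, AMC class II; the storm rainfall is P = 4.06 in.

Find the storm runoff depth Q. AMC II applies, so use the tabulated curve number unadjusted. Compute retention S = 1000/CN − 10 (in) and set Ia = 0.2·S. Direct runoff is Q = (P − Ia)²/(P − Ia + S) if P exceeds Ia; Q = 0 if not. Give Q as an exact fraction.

Average conditions: CN = 81 (no AMC adjustment).
S = 1000/81 − 10 = 190/81 in ≈ 2.346 in
Ia = 0.2·(190/81) = 38/81 in ≈ 0.469 in
Since P=4.060 > Ia=0.469: effective rainfall P−Ia = 14543/4050 in
Runoff Q = (P−Ia)²/(P−Ia+S) = (3.591)²/(3.591+2.346) = 211498849/97374150 ≈ 2.172 in

Q = 211498849/97374150 in ≈ 2.172 in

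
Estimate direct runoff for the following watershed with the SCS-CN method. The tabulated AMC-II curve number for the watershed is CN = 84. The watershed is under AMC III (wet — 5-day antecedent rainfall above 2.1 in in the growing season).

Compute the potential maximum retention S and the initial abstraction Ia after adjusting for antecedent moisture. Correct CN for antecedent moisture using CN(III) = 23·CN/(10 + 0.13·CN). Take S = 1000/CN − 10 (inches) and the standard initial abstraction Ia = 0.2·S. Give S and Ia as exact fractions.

S = 400/483 in ≈ 0.828 in; Ia = 80/483 in ≈ 0.166 in

CN(III) from CN(II)=84: (23·84)/(10 + 0.13·84) = 48300/523 ≈ 92.352
Retention S: 1000/CN − 10 with CN=92.352 → S = 400/483 ≈ 0.828 in
Ia = 0.2S: 0.2·0.828 = 0.166 in (exactly 80/483)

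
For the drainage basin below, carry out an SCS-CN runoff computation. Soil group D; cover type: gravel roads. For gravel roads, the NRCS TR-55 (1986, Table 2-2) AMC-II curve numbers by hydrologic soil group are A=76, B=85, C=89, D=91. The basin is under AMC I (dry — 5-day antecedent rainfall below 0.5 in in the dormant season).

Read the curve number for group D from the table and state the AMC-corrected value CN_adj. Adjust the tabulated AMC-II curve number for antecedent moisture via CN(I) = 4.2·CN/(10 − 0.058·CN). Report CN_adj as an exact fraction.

CN_adj = 63700/787 ≈ 80.940

NRCS table: gravel roads, soil group D → CN(II) = 91
CN(I) from CN(II)=91: (4.2·91)/(10 − 0.058·91) = 63700/787 ≈ 80.940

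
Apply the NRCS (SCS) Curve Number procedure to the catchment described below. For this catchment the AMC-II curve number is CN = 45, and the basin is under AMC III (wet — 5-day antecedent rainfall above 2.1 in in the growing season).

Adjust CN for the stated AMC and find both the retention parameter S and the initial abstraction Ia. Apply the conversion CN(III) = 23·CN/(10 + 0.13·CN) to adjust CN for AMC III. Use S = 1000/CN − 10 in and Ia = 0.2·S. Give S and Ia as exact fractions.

S = 1100/207 in ≈ 5.314 in; Ia = 220/207 in ≈ 1.063 in

CN(III) from CN(II)=45: (23·45)/(10 + 0.13·45) = 20700/317 ≈ 65.300
Retention S: 1000/CN − 10 with CN=65.300 → S = 1100/207 ≈ 5.314 in
Initial abstraction Ia = S/5 = (1100/207)/5 = 220/207 ≈ 1.063 in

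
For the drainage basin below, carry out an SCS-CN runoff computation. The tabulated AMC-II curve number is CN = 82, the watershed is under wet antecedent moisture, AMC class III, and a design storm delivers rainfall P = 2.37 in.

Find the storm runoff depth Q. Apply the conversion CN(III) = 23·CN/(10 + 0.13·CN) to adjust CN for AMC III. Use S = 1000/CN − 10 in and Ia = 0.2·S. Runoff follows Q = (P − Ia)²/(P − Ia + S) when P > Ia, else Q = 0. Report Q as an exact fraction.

Adjust CN=82 to AMC III: 23·82/(10 + 0.13·82) → 1886 ÷ (1033/50) = 94300/1033 ≈ 91.288
S = 1000/(94300/1033) − 10 = 900/943 in ≈ 0.954 in
Ia = 0.2·(900/943) = 180/943 in ≈ 0.191 in
P − Ia = 2.370 − 0.191 = 205491/94300 ≈ 2.179 in (> 0, runoff occurs)
Q: (205491/94300)² ÷ (295491/94300) = 14075517027/9288267100 in (≈ 1.515 in)

Q = 14075517027/9288267100 in ≈ 1.515 in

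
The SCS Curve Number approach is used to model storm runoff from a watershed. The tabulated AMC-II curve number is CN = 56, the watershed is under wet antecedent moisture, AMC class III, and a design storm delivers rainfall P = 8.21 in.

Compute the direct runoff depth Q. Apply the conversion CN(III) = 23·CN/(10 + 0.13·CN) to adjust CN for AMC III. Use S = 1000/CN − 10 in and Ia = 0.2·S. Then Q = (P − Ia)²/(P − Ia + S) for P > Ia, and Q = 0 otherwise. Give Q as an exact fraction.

Wet (AMC III): CN(III) = 23·56/(10 + 0.13·56) = 1288/(432/25) = 4025/54 ≈ 74.537
S = 1000/(4025/54) − 10 = 550/161 in ≈ 3.416 in
Ia = 0.2·(550/161) = 110/161 in ≈ 0.683 in
Excess rainfall: 8.210 − 0.683 = 7.527 in; P > Ia so Q > 0
Runoff Q = (P−Ia)²/(P−Ia+S) = (7.527)²/(7.527+3.416) = 14684834761/2836514100 ≈ 5.177 in

Q = 14684834761/2836514100 in ≈ 5.177 in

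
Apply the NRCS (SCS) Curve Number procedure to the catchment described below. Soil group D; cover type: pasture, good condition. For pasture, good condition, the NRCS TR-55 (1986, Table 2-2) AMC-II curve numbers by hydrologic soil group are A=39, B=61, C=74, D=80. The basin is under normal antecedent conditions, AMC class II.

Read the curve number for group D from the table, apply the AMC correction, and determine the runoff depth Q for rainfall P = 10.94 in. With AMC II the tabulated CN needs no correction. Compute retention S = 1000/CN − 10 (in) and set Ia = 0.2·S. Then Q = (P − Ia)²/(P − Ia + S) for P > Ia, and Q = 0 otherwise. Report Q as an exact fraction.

Q = 136242/16175 in ≈ 8.423 in

NRCS table: pasture, good condition, soil group D → CN(II) = 80
CN(II) = 80; AMC II needs no correction.
S = 1000/80 − 10 = 5/2 in ≈ 2.500 in
Initial abstraction Ia = S/5 = (5/2)/5 = 1/2 ≈ 0.500 in
P − Ia = 10.940 − 0.500 = 261/25 ≈ 10.440 in (> 0, runoff occurs)
Q: (261/25)² ÷ (647/50) = 136242/16175 in (≈ 8.423 in)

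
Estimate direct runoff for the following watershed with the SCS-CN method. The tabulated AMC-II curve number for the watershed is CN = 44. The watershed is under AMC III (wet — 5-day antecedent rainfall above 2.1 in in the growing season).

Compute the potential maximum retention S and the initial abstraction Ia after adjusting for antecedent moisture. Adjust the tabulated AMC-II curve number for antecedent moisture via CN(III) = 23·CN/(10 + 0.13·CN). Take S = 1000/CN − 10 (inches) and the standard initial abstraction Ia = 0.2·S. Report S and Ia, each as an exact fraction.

S = 1400/253 in ≈ 5.534 in; Ia = 280/253 in ≈ 1.107 in

CN(III) from CN(II)=44: (23·44)/(10 + 0.13·44) = 25300/393 ≈ 64.377
Max retention: S = 1000/(25300/393) − 10 = 1400/253 in (≈ 5.534 in)
Ia = 0.2S: 0.2·5.534 = 1.107 in (exactly 280/253)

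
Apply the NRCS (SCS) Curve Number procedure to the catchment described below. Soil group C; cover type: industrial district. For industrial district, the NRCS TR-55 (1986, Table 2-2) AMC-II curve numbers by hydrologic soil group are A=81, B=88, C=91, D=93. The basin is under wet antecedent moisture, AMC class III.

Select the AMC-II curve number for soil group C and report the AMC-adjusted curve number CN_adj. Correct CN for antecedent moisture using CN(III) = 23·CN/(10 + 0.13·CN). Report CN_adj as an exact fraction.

NRCS table: industrial district, soil group C → CN(II) = 91
CN(III) from CN(II)=91: (23·91)/(10 + 0.13·91) = 209300/2183 ≈ 95.877

CN_adj = 209300/2183 ≈ 95.877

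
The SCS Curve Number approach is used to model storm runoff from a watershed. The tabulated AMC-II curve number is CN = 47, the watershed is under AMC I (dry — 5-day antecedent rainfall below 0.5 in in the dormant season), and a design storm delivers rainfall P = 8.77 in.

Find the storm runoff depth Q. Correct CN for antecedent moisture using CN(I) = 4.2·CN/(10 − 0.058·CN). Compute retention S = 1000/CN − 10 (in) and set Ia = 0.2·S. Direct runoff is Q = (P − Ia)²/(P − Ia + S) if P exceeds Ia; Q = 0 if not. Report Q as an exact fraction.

Q = 112626688801/294678621300 in ≈ 0.382 in

Dry (AMC I): CN(I) = 4.2·47/(10 − 0.058·47) = (987/5)/(3637/500) = 98700/3637 ≈ 27.138
Retention S: 1000/CN − 10 with CN=27.138 → S = 26500/987 ≈ 26.849 in
Initial abstraction Ia = S/5 = (26500/987)/5 = 5300/987 ≈ 5.370 in
Since P=8.770 > Ia=5.370: effective rainfall P−Ia = 335599/98700 in
Runoff Q = (P−Ia)²/(P−Ia+S) = (3.400)²/(3.400+26.849) = 112626688801/294678621300 ≈ 0.382 in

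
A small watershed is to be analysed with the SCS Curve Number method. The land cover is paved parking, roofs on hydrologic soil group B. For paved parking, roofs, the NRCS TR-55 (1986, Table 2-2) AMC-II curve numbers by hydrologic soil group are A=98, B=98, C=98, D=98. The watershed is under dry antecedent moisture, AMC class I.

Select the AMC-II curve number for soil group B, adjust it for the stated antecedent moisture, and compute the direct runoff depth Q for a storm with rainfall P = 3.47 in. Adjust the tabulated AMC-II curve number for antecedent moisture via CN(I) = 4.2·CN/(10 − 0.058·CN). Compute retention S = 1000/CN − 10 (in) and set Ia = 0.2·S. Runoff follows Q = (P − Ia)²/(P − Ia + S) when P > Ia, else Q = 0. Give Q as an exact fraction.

NRCS table: paved parking, roofs, soil group B → CN(II) = 98
Dry (AMC I): CN(I) = 4.2·98/(10 − 0.058·98) = (2058/5)/(1079/250) = 102900/1079 ≈ 95.366
Max retention: S = 1000/(102900/1079) − 10 = 500/1029 in (≈ 0.486 in)
Initial abstraction Ia = S/5 = (500/1029)/5 = 100/1029 ≈ 0.097 in
Excess rainfall: 3.470 − 0.097 = 3.373 in; P > Ia so Q > 0
Q = (347063/102900)²/((347063/102900) + 500/1029) = (120452725969/10588410000)/(397063/102900) = 120452725969/40857782700 in ≈ 2.948 in

Q = 120452725969/40857782700 in ≈ 2.948 in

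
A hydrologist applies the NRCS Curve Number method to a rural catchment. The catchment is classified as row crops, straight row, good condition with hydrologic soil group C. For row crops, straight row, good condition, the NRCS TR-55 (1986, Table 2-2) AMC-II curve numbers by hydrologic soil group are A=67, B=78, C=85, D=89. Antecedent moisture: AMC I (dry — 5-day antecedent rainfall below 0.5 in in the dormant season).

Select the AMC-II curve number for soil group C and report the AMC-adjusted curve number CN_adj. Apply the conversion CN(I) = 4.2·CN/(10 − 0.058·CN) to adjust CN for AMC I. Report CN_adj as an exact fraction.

NRCS table: row crops, straight row, good condition, soil group C → CN(II) = 85
CN(I) from CN(II)=85: (4.2·85)/(10 − 0.058·85) = 11900/169 ≈ 70.414

CN_adj = 11900/169 ≈ 70.414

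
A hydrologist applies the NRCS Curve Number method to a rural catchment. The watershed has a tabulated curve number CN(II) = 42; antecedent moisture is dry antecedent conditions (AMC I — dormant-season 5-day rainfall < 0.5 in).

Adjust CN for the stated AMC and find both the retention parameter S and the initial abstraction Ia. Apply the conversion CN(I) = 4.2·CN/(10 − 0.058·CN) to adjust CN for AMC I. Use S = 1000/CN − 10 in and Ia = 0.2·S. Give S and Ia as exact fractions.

S = 14500/441 in ≈ 32.880 in; Ia = 2900/441 in ≈ 6.576 in

Adjust CN=42 to AMC I: 4.2·42/(10 − 0.058·42) → (882/5) ÷ (1891/250) = 44100/1891 ≈ 23.321
Retention S: 1000/CN − 10 with CN=23.321 → S = 14500/441 ≈ 32.880 in
Ia = 0.2·(14500/441) = 2900/441 in ≈ 6.576 in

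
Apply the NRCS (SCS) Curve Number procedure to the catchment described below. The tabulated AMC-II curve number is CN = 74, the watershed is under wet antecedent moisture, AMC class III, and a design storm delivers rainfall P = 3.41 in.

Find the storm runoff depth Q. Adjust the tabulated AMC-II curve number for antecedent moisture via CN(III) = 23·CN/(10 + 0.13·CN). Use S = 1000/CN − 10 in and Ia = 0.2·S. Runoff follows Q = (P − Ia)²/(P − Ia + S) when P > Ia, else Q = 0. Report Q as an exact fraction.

Q = 69796884481/33545654100 in ≈ 2.081 in

Wet (AMC III): CN(III) = 23·74/(10 + 0.13·74) = 1702/(981/50) = 85100/981 ≈ 86.748
S = 1000/(85100/981) − 10 = 1300/851 in ≈ 1.528 in
Ia = 0.2S: 0.2·1.528 = 0.306 in (exactly 260/851)
Since P=3.410 > Ia=0.306: effective rainfall P−Ia = 264191/85100 in
Q: (264191/85100)² ÷ (394191/85100) = 69796884481/33545654100 in (≈ 2.081 in)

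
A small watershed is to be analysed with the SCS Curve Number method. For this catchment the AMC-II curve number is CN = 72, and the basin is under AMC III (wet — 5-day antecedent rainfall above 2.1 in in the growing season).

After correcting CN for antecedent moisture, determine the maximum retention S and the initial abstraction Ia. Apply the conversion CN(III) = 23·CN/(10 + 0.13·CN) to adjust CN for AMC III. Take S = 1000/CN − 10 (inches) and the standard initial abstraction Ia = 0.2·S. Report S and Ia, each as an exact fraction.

Wet (AMC III): CN(III) = 23·72/(10 + 0.13·72) = 1656/(484/25) = 10350/121 ≈ 85.537
S = 1000/(10350/121) − 10 = 350/207 in ≈ 1.691 in
Initial abstraction Ia = S/5 = (350/207)/5 = 70/207 ≈ 0.338 in

S = 350/207 in ≈ 1.691 in; Ia = 70/207 in ≈ 0.338 in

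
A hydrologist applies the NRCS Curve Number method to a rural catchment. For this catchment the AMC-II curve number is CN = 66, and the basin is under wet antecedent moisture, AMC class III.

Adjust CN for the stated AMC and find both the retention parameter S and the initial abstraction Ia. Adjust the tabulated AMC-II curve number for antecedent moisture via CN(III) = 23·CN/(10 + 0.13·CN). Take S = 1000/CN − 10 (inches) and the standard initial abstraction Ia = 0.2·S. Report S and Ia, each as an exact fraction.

S = 1700/759 in ≈ 2.240 in; Ia = 340/759 in ≈ 0.448 in

CN(III) from CN(II)=66: (23·66)/(10 + 0.13·66) = 75900/929 ≈ 81.701
Max retention: S = 1000/(75900/929) − 10 = 1700/759 in (≈ 2.240 in)
Ia = 0.2S: 0.2·2.240 = 0.448 in (exactly 340/759)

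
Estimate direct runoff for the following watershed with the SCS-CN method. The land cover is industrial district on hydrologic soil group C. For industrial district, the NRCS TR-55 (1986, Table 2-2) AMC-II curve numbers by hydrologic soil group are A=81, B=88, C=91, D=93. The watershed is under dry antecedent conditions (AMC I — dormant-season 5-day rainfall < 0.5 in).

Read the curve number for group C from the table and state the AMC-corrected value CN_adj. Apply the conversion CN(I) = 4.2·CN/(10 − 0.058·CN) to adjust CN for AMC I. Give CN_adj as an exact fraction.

CN_adj = 63700/787 ≈ 80.940

NRCS table: industrial district, soil group C → CN(II) = 91
Dry (AMC I): CN(I) = 4.2·91/(10 − 0.058·91) = (1911/5)/(2361/500) = 63700/787 ≈ 80.940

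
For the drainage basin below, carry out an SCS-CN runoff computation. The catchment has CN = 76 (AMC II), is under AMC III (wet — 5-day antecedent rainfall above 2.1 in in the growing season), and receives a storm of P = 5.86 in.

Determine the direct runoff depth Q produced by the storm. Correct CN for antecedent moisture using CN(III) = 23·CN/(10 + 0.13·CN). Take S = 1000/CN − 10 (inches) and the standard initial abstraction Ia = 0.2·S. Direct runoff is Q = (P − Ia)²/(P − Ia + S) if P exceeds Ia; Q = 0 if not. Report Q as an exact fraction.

Q = 14894005681/3322095850 in ≈ 4.483 in

Adjust CN=76 to AMC III: 23·76/(10 + 0.13·76) → 1748 ÷ (497/25) = 43700/497 ≈ 87.928
Retention S: 1000/CN − 10 with CN=87.928 → S = 600/437 ≈ 1.373 in
Initial abstraction Ia = S/5 = (600/437)/5 = 120/437 ≈ 0.275 in
Since P=5.860 > Ia=0.275: effective rainfall P−Ia = 122041/21850 in
Q: (122041/21850)² ÷ (152041/21850) = 14894005681/3322095850 in (≈ 4.483 in)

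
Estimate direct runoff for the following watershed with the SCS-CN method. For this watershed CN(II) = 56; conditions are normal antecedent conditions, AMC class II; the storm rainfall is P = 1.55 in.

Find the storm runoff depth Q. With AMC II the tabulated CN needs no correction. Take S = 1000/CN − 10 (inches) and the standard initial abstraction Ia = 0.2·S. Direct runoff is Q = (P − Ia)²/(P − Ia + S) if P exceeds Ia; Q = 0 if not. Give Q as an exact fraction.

Q = 0 in ≈ 0.000 in

CN(II) = 56; AMC II needs no correction.
Retention S: 1000/CN − 10 with CN=56.000 → S = 55/7 ≈ 7.857 in
Ia = 0.2S: 0.2·7.857 = 1.571 in (exactly 11/7)
P = 1.550 ≤ Ia = 1.571 in: entire storm abstracted, Q = 0.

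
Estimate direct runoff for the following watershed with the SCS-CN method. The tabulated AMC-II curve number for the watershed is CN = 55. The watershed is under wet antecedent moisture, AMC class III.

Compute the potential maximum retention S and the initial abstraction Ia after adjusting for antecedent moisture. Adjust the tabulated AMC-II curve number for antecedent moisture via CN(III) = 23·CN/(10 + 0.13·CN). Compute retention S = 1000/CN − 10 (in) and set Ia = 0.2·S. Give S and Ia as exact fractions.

S = 900/253 in ≈ 3.557 in; Ia = 180/253 in ≈ 0.711 in

Adjust CN=55 to AMC III: 23·55/(10 + 0.13·55) → 1265 ÷ (343/20) = 25300/343 ≈ 73.761
Retention S: 1000/CN − 10 with CN=73.761 → S = 900/253 ≈ 3.557 in
Initial abstraction Ia = S/5 = (900/253)/5 = 180/253 ≈ 0.711 in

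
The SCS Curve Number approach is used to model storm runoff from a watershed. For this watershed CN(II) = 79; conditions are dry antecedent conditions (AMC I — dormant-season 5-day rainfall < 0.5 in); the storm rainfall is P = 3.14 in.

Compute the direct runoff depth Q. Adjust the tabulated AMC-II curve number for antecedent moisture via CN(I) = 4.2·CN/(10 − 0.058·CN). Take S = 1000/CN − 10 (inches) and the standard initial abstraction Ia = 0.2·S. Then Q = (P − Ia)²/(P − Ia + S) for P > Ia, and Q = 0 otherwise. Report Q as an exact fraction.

Q = 54804409/127991850 in ≈ 0.428 in

Dry (AMC I): CN(I) = 4.2·79/(10 − 0.058·79) = (1659/5)/(2709/500) = 7900/129 ≈ 61.240
S = 1000/(7900/129) − 10 = 500/79 in ≈ 6.329 in
Ia = 0.2S: 0.2·6.329 = 1.266 in (exactly 100/79)
P − Ia = 3.140 − 1.266 = 7403/3950 ≈ 1.874 in (> 0, runoff occurs)
Runoff Q = (P−Ia)²/(P−Ia+S) = (1.874)²/(1.874+6.329) = 54804409/127991850 ≈ 0.428 in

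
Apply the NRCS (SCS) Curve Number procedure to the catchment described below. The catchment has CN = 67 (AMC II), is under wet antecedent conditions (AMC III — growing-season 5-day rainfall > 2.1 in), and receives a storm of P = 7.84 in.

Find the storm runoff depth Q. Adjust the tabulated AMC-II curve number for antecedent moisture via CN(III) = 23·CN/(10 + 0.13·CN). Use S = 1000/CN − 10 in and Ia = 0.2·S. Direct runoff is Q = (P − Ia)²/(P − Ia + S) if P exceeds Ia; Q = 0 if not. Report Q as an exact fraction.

Q = 20382701824/3544646725 in ≈ 5.750 in

CN(III) from CN(II)=67: (23·67)/(10 + 0.13·67) = 154100/1871 ≈ 82.362
S = 1000/(154100/1871) − 10 = 3300/1541 in ≈ 2.141 in
Initial abstraction Ia = S/5 = (3300/1541)/5 = 660/1541 ≈ 0.428 in
P − Ia = 7.840 − 0.428 = 285536/38525 ≈ 7.412 in (> 0, runoff occurs)
Q: (285536/38525)² ÷ (368036/38525) = 20382701824/3544646725 in (≈ 5.750 in)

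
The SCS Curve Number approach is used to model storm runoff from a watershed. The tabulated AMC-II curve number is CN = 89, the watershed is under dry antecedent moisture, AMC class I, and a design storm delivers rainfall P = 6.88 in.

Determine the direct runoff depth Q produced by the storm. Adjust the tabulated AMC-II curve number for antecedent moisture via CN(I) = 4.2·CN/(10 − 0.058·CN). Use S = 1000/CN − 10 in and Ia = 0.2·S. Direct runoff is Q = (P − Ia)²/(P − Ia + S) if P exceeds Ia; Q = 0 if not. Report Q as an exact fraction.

Q = 21604296256/5040085575 in ≈ 4.286 in

Adjust CN=89 to AMC I: 4.2·89/(10 − 0.058·89) → (1869/5) ÷ (2419/500) = 186900/2419 ≈ 77.263
S = 1000/(186900/2419) − 10 = 5500/1869 in ≈ 2.943 in
Initial abstraction Ia = S/5 = (5500/1869)/5 = 1100/1869 ≈ 0.589 in
Excess rainfall: 6.880 − 0.589 = 6.291 in; P > Ia so Q > 0
Runoff Q = (P−Ia)²/(P−Ia+S) = (6.291)²/(6.291+2.943) = 21604296256/5040085575 ≈ 4.286 in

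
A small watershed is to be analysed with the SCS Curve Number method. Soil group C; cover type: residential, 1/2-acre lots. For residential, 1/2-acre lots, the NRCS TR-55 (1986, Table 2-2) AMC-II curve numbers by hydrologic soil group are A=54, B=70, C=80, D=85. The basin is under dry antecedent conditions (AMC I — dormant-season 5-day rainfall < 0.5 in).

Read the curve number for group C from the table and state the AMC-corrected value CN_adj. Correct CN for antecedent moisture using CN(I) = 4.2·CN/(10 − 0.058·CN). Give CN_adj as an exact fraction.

NRCS table: residential, 1/2-acre lots, soil group C → CN(II) = 80
Adjust CN=80 to AMC I: 4.2·80/(10 − 0.058·80) → 336 ÷ (134/25) = 4200/67 ≈ 62.687

CN_adj = 4200/67 ≈ 62.687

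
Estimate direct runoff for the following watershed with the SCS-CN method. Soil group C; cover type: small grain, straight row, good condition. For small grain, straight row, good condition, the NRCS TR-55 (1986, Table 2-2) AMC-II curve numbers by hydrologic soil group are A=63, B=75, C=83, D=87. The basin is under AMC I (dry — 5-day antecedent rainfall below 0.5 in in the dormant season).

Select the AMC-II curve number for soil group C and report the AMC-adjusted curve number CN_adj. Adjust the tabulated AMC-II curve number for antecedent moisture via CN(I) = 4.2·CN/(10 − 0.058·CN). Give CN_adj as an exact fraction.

NRCS table: small grain, straight row, good condition, soil group C → CN(II) = 83
Dry (AMC I): CN(I) = 4.2·83/(10 − 0.058·83) = (1743/5)/(2593/500) = 174300/2593 ≈ 67.219

CN_adj = 174300/2593 ≈ 67.219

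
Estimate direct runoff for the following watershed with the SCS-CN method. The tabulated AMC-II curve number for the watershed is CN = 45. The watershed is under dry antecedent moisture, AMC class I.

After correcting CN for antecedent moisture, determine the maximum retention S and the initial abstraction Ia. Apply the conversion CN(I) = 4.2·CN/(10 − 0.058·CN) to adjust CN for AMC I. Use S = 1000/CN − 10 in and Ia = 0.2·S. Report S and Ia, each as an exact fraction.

Adjust CN=45 to AMC I: 4.2·45/(10 − 0.058·45) → 189 ÷ (739/100) = 18900/739 ≈ 25.575
Retention S: 1000/CN − 10 with CN=25.575 → S = 5500/189 ≈ 29.101 in
Ia = 0.2·(5500/189) = 1100/189 in ≈ 5.820 in

S = 5500/189 in ≈ 29.101 in; Ia = 1100/189 in ≈ 5.820 in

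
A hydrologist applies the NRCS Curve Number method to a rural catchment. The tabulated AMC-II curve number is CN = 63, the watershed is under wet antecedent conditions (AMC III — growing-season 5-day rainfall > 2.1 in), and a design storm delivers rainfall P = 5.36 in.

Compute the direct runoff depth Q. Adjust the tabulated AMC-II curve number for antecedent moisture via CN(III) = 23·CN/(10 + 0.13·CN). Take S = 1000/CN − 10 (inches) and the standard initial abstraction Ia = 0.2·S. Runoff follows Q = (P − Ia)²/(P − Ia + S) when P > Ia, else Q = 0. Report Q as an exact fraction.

Adjust CN=63 to AMC III: 23·63/(10 + 0.13·63) → 1449 ÷ (1819/100) = 144900/1819 ≈ 79.659
S = 1000/(144900/1819) − 10 = 3700/1449 in ≈ 2.553 in
Ia = 0.2S: 0.2·2.553 = 0.511 in (exactly 740/1449)
Since P=5.360 > Ia=0.511: effective rainfall P−Ia = 175666/36225 in
Q = (175666/36225)²/((175666/36225) + 3700/1449) = (30858543556/1312250625)/(268166/36225) = 15429271778/4857156675 in ≈ 3.177 in

Q = 15429271778/4857156675 in ≈ 3.177 in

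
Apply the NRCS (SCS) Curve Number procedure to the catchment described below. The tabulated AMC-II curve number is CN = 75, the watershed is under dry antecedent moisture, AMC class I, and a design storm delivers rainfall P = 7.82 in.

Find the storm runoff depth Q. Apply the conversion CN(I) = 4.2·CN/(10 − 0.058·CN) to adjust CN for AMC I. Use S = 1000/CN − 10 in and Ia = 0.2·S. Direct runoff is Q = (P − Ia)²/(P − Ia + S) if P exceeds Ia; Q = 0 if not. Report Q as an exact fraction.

CN(I) from CN(II)=75: (4.2·75)/(10 − 0.058·75) = 6300/113 ≈ 55.752
Max retention: S = 1000/(6300/113) − 10 = 500/63 in (≈ 7.937 in)
Ia = 0.2S: 0.2·7.937 = 1.587 in (exactly 100/63)
Since P=7.820 > Ia=1.587: effective rainfall P−Ia = 19633/3150 in
Q = (19633/3150)²/((19633/3150) + 500/63) = (385454689/9922500)/(44633/3150) = 385454689/140593950 in ≈ 2.742 in

Q = 385454689/140593950 in ≈ 2.742 in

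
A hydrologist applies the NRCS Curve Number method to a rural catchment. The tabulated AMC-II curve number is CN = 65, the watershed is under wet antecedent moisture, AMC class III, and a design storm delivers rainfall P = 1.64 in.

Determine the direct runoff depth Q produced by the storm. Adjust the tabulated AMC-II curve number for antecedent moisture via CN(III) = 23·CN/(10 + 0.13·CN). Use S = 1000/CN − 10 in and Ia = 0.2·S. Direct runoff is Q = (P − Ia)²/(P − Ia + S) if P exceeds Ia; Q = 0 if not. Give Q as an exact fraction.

Wet (AMC III): CN(III) = 23·65/(10 + 0.13·65) = 1495/(369/20) = 29900/369 ≈ 81.030
Max retention: S = 1000/(29900/369) − 10 = 700/299 in (≈ 2.341 in)
Ia = 0.2S: 0.2·2.341 = 0.468 in (exactly 140/299)
Excess rainfall: 1.640 − 0.468 = 1.172 in; P > Ia so Q > 0
Q: (8759/7475)² ÷ (26259/7475) = 76720081/196286025 in (≈ 0.391 in)

Q = 76720081/196286025 in ≈ 0.391 in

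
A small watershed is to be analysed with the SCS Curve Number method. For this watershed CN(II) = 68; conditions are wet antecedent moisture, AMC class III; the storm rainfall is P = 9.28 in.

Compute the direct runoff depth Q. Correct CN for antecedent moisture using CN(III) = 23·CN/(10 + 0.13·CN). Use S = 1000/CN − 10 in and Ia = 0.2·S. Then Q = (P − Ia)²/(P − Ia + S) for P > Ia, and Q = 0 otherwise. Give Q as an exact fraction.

Adjust CN=68 to AMC III: 23·68/(10 + 0.13·68) → 1564 ÷ (471/25) = 39100/471 ≈ 83.015
Max retention: S = 1000/(39100/471) − 10 = 800/391 in (≈ 2.046 in)
Ia = 0.2S: 0.2·2.046 = 0.409 in (exactly 160/391)
P − Ia = 9.280 − 0.409 = 86712/9775 ≈ 8.871 in (> 0, runoff occurs)
Q = (86712/9775)²/((86712/9775) + 800/391) = (7518970944/95550625)/(106712/9775) = 939871368/130388725 in ≈ 7.208 in

Q = 939871368/130388725 in ≈ 7.208 in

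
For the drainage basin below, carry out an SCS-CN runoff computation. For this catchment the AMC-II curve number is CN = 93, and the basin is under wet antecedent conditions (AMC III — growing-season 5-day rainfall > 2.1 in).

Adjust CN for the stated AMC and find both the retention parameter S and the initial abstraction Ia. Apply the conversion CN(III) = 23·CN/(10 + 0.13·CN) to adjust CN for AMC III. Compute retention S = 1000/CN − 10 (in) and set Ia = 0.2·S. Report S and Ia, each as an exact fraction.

CN(III) from CN(II)=93: (23·93)/(10 + 0.13·93) = 213900/2209 ≈ 96.831
Max retention: S = 1000/(213900/2209) − 10 = 700/2139 in (≈ 0.327 in)
Ia = 0.2S: 0.2·0.327 = 0.065 in (exactly 140/2139)

S = 700/2139 in ≈ 0.327 in; Ia = 140/2139 in ≈ 0.065 in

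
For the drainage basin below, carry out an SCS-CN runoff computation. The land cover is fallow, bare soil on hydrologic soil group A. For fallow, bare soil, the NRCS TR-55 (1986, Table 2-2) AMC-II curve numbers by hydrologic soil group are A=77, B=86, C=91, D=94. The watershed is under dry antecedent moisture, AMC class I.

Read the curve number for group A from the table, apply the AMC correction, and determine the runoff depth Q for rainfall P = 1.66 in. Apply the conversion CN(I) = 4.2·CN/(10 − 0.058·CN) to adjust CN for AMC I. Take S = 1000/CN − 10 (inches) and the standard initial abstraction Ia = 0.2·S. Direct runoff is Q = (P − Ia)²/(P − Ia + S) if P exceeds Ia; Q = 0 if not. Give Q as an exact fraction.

NRCS table: fallow, bare soil, soil group A → CN(II) = 77
Adjust CN=77 to AMC I: 4.2·77/(10 − 0.058·77) → (1617/5) ÷ (2767/500) = 161700/2767 ≈ 58.439
Retention S: 1000/CN − 10 with CN=58.439 → S = 11500/1617 ≈ 7.112 in
Ia = 0.2·(11500/1617) = 2300/1617 in ≈ 1.422 in
Since P=1.660 > Ia=1.422: effective rainfall P−Ia = 19211/80850 in
Q = (19211/80850)²/((19211/80850) + 11500/1617) = (369062521/6536722500)/(594211/80850) = 369062521/48041959350 in ≈ 0.008 in

Q = 369062521/48041959350 in ≈ 0.008 in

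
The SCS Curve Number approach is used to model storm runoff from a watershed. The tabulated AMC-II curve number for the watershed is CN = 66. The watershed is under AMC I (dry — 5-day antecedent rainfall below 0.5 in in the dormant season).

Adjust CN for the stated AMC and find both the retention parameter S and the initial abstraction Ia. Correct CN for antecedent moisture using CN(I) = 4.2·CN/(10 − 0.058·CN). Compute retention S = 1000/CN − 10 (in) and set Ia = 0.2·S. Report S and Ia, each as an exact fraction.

Dry (AMC I): CN(I) = 4.2·66/(10 − 0.058·66) = (1386/5)/(1543/250) = 69300/1543 ≈ 44.913
Retention S: 1000/CN − 10 with CN=44.913 → S = 8500/693 ≈ 12.266 in
Initial abstraction Ia = S/5 = (8500/693)/5 = 1700/693 ≈ 2.453 in

S = 8500/693 in ≈ 12.266 in; Ia = 1700/693 in ≈ 2.453 in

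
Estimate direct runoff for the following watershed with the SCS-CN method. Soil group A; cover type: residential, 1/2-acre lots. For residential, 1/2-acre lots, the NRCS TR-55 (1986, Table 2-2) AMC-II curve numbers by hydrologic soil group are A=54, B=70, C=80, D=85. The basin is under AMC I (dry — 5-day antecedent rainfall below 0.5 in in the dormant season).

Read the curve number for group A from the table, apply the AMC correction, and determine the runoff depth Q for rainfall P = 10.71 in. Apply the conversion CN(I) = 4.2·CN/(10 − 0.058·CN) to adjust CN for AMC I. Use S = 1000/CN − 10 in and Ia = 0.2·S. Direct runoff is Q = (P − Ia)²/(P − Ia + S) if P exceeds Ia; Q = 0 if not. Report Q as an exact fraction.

NRCS table: residential, 1/2-acre lots, soil group A → CN(II) = 54
Dry (AMC I): CN(I) = 4.2·54/(10 − 0.058·54) = (1134/5)/(1717/250) = 56700/1717 ≈ 33.023
Retention S: 1000/CN − 10 with CN=33.023 → S = 11500/567 ≈ 20.282 in
Initial abstraction Ia = S/5 = (11500/567)/5 = 2300/567 ≈ 4.056 in
Since P=10.710 > Ia=4.056: effective rainfall P−Ia = 377257/56700 in
Q: (377257/56700)² ÷ (1527257/56700) = 142322844049/86595471900 in (≈ 1.644 in)

Q = 142322844049/86595471900 in ≈ 1.644 in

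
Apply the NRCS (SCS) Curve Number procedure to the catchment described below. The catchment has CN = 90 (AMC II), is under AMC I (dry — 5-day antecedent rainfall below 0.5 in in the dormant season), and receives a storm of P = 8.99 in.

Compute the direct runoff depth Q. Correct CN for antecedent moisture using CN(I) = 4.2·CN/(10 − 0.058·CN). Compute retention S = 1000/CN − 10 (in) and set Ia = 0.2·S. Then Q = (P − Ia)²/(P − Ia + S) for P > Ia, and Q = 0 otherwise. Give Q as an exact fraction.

Q = 25571527921/3967317900 in ≈ 6.446 in

Adjust CN=90 to AMC I: 4.2·90/(10 − 0.058·90) → 378 ÷ (239/50) = 18900/239 ≈ 79.079
Max retention: S = 1000/(18900/239) − 10 = 500/189 in (≈ 2.646 in)
Initial abstraction Ia = S/5 = (500/189)/5 = 100/189 ≈ 0.529 in
Excess rainfall: 8.990 − 0.529 = 8.461 in; P > Ia so Q > 0
Q = (159911/18900)²/((159911/18900) + 500/189) = (25571527921/357210000)/(209911/18900) = 25571527921/3967317900 in ≈ 6.446 in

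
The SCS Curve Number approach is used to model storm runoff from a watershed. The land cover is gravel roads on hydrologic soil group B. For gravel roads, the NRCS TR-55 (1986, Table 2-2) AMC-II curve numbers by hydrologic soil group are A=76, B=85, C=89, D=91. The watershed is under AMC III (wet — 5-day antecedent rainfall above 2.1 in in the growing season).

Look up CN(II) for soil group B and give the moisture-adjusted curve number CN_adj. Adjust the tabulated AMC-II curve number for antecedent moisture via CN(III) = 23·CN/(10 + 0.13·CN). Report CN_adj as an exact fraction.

CN_adj = 39100/421 ≈ 92.874

NRCS table: gravel roads, soil group B → CN(II) = 85
Adjust CN=85 to AMC III: 23·85/(10 + 0.13·85) → 1955 ÷ (421/20) = 39100/421 ≈ 92.874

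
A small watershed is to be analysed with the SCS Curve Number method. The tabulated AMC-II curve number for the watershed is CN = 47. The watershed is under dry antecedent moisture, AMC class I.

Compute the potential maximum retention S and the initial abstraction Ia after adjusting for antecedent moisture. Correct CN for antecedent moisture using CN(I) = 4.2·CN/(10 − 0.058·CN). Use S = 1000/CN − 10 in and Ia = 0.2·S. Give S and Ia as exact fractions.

S = 26500/987 in ≈ 26.849 in; Ia = 5300/987 in ≈ 5.370 in

Dry (AMC I): CN(I) = 4.2·47/(10 − 0.058·47) = (987/5)/(3637/500) = 98700/3637 ≈ 27.138
Retention S: 1000/CN − 10 with CN=27.138 → S = 26500/987 ≈ 26.849 in
Ia = 0.2·(26500/987) = 5300/987 in ≈ 5.370 in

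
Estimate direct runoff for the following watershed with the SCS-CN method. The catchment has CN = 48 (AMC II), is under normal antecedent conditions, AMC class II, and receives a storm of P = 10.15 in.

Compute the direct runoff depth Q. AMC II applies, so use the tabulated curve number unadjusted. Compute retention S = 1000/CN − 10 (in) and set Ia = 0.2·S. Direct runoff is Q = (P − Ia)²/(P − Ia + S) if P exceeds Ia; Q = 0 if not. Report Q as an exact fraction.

AMC II — tabulated CN = 48 applies directly.
S = 1000/48 − 10 = 65/6 in ≈ 10.833 in
Ia = 0.2S: 0.2·10.833 = 2.167 in (exactly 13/6)
P − Ia = 10.150 − 2.167 = 479/60 ≈ 7.983 in (> 0, runoff occurs)
Q: (479/60)² ÷ (1129/60) = 229441/67740 in (≈ 3.387 in)

Q = 229441/67740 in ≈ 3.387 in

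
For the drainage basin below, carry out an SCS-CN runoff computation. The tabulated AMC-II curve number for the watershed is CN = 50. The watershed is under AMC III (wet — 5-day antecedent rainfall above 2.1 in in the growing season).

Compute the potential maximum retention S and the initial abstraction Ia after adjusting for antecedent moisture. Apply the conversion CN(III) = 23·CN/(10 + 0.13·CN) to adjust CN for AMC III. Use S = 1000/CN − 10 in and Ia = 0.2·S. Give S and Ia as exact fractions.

S = 100/23 in ≈ 4.348 in; Ia = 20/23 in ≈ 0.870 in

CN(III) from CN(II)=50: (23·50)/(10 + 0.13·50) = 2300/33 ≈ 69.697
Retention S: 1000/CN − 10 with CN=69.697 → S = 100/23 ≈ 4.348 in
Initial abstraction Ia = S/5 = (100/23)/5 = 20/23 ≈ 0.870 in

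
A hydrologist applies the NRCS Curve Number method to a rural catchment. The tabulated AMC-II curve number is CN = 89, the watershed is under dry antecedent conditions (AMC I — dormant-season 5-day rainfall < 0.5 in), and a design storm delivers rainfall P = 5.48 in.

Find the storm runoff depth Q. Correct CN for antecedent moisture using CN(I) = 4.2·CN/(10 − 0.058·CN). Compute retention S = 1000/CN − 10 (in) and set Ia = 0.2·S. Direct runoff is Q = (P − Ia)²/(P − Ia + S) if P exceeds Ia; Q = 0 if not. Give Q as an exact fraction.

Dry (AMC I): CN(I) = 4.2·89/(10 − 0.058·89) = (1869/5)/(2419/500) = 186900/2419 ≈ 77.263
S = 1000/(186900/2419) − 10 = 5500/1869 in ≈ 2.943 in
Initial abstraction Ia = S/5 = (5500/1869)/5 = 1100/1869 ≈ 0.589 in
P − Ia = 5.480 − 0.589 = 228553/46725 ≈ 4.891 in (> 0, runoff occurs)
Runoff Q = (P−Ia)²/(P−Ia+S) = (4.891)²/(4.891+2.943) = 52236473809/17103826425 ≈ 3.054 in

Q = 52236473809/17103826425 in ≈ 3.054 in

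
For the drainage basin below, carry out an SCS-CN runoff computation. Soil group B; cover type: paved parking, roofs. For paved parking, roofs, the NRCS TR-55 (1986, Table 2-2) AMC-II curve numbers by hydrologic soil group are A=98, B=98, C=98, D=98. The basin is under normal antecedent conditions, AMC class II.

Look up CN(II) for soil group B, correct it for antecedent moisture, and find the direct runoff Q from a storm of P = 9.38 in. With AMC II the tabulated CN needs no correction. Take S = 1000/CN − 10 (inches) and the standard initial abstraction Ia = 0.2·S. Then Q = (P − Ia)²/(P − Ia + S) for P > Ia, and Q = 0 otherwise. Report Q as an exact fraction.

NRCS table: paved parking, roofs, soil group B → CN(II) = 98
AMC II — tabulated CN = 98 applies directly.
S = 1000/98 − 10 = 10/49 in ≈ 0.204 in
Ia = 0.2·(10/49) = 2/49 in ≈ 0.041 in
Excess rainfall: 9.380 − 0.041 = 9.339 in; P > Ia so Q > 0
Q: (22881/2450)² ÷ (23381/2450) = 523540161/57283450 in (≈ 9.139 in)

Q = 523540161/57283450 in ≈ 9.139 in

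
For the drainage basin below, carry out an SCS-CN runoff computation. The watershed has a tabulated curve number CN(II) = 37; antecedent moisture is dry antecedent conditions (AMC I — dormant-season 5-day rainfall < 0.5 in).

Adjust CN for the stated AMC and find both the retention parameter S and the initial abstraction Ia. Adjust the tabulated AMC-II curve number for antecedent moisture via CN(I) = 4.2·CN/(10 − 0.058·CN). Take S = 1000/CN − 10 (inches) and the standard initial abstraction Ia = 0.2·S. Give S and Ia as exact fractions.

CN(I) from CN(II)=37: (4.2·37)/(10 − 0.058·37) = 3700/187 ≈ 19.786
Max retention: S = 1000/(3700/187) − 10 = 1500/37 in (≈ 40.541 in)
Ia = 0.2·(1500/37) = 300/37 in ≈ 8.108 in

S = 1500/37 in ≈ 40.541 in; Ia = 300/37 in ≈ 8.108 in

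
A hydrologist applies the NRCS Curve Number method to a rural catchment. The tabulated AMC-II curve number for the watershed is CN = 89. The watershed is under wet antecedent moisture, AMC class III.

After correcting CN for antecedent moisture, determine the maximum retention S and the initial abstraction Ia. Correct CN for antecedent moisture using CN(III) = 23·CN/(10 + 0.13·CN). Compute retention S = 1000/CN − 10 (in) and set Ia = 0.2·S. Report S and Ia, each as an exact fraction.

S = 1100/2047 in ≈ 0.537 in; Ia = 220/2047 in ≈ 0.107 in

CN(III) from CN(II)=89: (23·89)/(10 + 0.13·89) = 204700/2157 ≈ 94.900
Retention S: 1000/CN − 10 with CN=94.900 → S = 1100/2047 ≈ 0.537 in
Ia = 0.2·(1100/2047) = 220/2047 in ≈ 0.107 in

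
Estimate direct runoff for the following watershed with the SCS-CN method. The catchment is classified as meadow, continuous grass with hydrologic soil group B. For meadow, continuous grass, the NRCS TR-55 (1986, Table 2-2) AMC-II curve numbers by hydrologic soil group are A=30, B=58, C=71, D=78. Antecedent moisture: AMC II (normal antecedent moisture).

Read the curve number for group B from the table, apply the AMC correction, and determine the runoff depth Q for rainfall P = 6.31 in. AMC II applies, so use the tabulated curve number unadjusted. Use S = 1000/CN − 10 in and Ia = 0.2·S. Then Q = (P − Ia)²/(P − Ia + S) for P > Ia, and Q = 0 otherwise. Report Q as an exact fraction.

Q = 198781801/101787100 in ≈ 1.953 in

NRCS table: meadow, continuous grass, soil group B → CN(II) = 58
CN(II) = 58; AMC II needs no correction.
Max retention: S = 1000/58 − 10 = 210/29 in (≈ 7.241 in)
Ia = 0.2·(210/29) = 42/29 in ≈ 1.448 in
P − Ia = 6.310 − 1.448 = 14099/2900 ≈ 4.862 in (> 0, runoff occurs)
Q = (14099/2900)²/((14099/2900) + 210/29) = (198781801/8410000)/(35099/2900) = 198781801/101787100 in ≈ 1.953 in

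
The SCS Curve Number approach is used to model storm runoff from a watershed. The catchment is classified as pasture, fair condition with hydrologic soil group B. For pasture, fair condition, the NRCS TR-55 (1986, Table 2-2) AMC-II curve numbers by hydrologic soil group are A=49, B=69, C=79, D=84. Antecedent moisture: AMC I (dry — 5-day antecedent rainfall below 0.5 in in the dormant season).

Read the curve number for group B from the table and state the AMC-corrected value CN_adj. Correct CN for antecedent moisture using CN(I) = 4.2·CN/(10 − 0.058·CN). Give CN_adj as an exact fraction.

CN_adj = 144900/2999 ≈ 48.316

NRCS table: pasture, fair condition, soil group B → CN(II) = 69
Adjust CN=69 to AMC I: 4.2·69/(10 − 0.058·69) → (1449/5) ÷ (2999/500) = 144900/2999 ≈ 48.316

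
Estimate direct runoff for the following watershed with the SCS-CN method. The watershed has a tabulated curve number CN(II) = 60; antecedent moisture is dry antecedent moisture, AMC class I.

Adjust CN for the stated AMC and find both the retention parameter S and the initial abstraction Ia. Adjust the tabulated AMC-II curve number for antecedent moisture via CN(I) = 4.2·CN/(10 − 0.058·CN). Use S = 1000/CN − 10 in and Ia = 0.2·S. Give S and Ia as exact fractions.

S = 1000/63 in ≈ 15.873 in; Ia = 200/63 in ≈ 3.175 in

Adjust CN=60 to AMC I: 4.2·60/(10 − 0.058·60) → 252 ÷ (163/25) = 6300/163 ≈ 38.650
S = 1000/(6300/163) − 10 = 1000/63 in ≈ 15.873 in
Initial abstraction Ia = S/5 = (1000/63)/5 = 200/63 ≈ 3.175 in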